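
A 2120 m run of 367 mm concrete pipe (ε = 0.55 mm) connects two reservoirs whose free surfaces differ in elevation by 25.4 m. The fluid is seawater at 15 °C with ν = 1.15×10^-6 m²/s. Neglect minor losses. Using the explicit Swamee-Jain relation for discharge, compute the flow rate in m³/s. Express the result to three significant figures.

Q ≈ 0.209 m³/s

Swamee-Jain (Type II): Q = -0.965·√(gD⁵h_f/L)·ln[ε/(3.7D) + √(3.17ν²L/(gD³h_f))]
√(gD⁵h_f/L) = √(9.81·0.367⁵·25.4/2120) = 0.02797
ε/(3.7D) = 4.05×10^-4; √(3.17ν²L/(gD³h_f)) = 2.69×10^-5
Q = -0.965·0.02797·ln(4.319×10^-4) = 0.2091 m³/s
Check: V = 1.98 m/s, Re = 6.31×10^5, f = 0.02218, h_f = 25.5 m ≈ 25.4 m ✓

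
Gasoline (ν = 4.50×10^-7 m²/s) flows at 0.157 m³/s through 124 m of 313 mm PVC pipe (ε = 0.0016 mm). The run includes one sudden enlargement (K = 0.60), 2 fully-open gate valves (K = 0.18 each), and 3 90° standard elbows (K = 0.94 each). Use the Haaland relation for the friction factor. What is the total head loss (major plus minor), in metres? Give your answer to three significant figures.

H_L ≈ 1.73 m

V = 4Q/(πD²) = 2.040 m/s; V²/2g = 0.2122 m
Re = 1.42×10^6, ε/D = 5.11×10^-6 → f = 0.01105 (Haaland)
Major: h_f = f(L/D)·V²/2g = 0.01105·396.2·0.2122 = 0.9286 m
Minor: ΣK = 3.78; h_m = ΣK·V²/2g = 0.8021 m
Total H_L = 0.9286 + 0.8021 = 1.731 m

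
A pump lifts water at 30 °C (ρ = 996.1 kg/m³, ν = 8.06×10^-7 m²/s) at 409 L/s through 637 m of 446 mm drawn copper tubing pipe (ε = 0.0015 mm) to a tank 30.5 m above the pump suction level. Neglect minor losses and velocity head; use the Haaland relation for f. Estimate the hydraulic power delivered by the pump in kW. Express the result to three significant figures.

P_hyd ≈ 144 kW

V = 4Q/(πD²) = 2.618 m/s; Re = 1.45×10^6; ε/D = 3.36×10^-6; f = 0.01097
h_f = f(L/D)V²/2g = 5.473 m
Total head H = z + h_f = 30.5 + 5.473 = 35.97 m
P_hyd = ρgQH = 996.1·9.81·0.409·35.97 = 143.8 kW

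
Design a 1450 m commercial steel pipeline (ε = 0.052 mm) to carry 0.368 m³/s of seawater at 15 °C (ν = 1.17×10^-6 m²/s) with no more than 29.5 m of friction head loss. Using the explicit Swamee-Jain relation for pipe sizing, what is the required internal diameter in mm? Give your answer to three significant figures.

Swamee-Jain (Type III): D = 0.66·[ε^1.25·(LQ²/(gh_f))^4.75 + ν·Q^9.4·(L/(gh_f))^5.2]^0.04
LQ²/(gh_f) = 0.6785; L/(gh_f) = 5.010
Term 1 = ε^1.25·(…)^4.75 = 7.00×10^-7; Term 2 = ν·Q^9.4·(…)^5.2 = 4.23×10^-7
D = 0.66·(7.00×10^-7 + 4.23×10^-7)^0.04 = 0.3816 m = 382 mm
Check: V = 3.22 m/s, Re = 1.05×10^6, f = 0.01396, h_f = 28.0 m ≈ 29.5 m ✓

D ≈ 382 mm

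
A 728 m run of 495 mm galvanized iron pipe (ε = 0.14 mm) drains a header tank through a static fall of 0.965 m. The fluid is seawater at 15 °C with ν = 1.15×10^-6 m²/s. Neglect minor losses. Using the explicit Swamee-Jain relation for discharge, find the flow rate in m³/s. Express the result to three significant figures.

Swamee-Jain (Type II): Q = -0.965·√(gD⁵h_f/L)·ln[ε/(3.7D) + √(3.17ν²L/(gD³h_f))]
√(gD⁵h_f/L) = √(9.81·0.495⁵·0.965/728) = 0.01966
ε/(3.7D) = 7.64×10^-5; √(3.17ν²L/(gD³h_f)) = 5.16×10^-5
Q = -0.965·0.01966·ln(1.280×10^-4) = 0.1700 m³/s
Check: V = 0.884 m/s, Re = 3.80×10^5, f = 0.01658, h_f = 0.970 m ≈ 0.965 m ✓

Q ≈ 0.170 m³/s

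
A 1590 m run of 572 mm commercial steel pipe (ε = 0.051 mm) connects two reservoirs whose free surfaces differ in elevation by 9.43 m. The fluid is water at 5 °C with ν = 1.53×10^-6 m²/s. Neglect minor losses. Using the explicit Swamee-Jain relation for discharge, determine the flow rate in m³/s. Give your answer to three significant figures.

Q ≈ 0.570 m³/s

Swamee-Jain (Type II): Q = -0.965·√(gD⁵h_f/L)·ln[ε/(3.7D) + √(3.17ν²L/(gD³h_f))]
√(gD⁵h_f/L) = √(9.81·0.572⁵·9.43/1590) = 0.05969
ε/(3.7D) = 2.41×10^-5; √(3.17ν²L/(gD³h_f)) = 2.61×10^-5
Q = -0.965·0.05969·ln(5.020×10^-5) = 0.5702 m³/s
Check: V = 2.22 m/s, Re = 8.30×10^5, f = 0.01358, h_f = 9.47 m ≈ 9.43 m ✓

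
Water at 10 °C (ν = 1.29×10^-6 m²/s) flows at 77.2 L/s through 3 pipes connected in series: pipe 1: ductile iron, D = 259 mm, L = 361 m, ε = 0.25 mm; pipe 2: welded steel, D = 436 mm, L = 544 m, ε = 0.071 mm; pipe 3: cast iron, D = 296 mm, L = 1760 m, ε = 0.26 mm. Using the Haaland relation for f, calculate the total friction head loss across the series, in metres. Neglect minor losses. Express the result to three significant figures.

H ≈ 11.1 m

Pipe 1: V = 1.465 m/s, Re = 2.94×10^5, ε/D = 9.65×10^-4, f = 0.02039, h_1 = f(L/D)V²/2g = 3.111 m
Pipe 2: V = 0.5171 m/s, Re = 1.75×10^5, ε/D = 1.63×10^-4, f = 0.01695, h_2 = f(L/D)V²/2g = 0.2882 m
Pipe 3: V = 1.122 m/s, Re = 2.57×10^5, ε/D = 8.78×10^-4, f = 0.02014, h_3 = f(L/D)V²/2g = 7.680 m
Series → Q common, losses add: H = Σh = 11.08 m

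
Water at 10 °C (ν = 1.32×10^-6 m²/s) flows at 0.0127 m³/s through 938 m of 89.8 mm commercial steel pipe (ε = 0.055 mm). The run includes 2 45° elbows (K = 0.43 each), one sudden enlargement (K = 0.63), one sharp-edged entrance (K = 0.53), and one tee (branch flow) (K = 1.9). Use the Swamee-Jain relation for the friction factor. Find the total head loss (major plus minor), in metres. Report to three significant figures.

H_L ≈ 44.0 m

V = 4Q/(πD²) = 2.005 m/s; V²/2g = 0.2049 m
Re = 1.36×10^5, ε/D = 6.12×10^-4 → f = 0.02019 (Swamee-Jain)
Major: h_f = f(L/D)·V²/2g = 0.02019·10445·0.2049 = 43.22 m
Minor: ΣK = 3.92; h_m = ΣK·V²/2g = 0.8034 m
Total H_L = 43.22 + 0.8034 = 44.02 m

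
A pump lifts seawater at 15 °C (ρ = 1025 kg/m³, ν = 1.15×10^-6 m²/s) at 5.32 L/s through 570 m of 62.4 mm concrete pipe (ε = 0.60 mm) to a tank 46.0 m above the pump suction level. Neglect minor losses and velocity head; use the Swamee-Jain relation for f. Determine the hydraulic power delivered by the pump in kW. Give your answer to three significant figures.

P_hyd ≈ 5.35 kW

V = 4Q/(πD²) = 1.740 m/s; Re = 9.44×10^4; ε/D = 0.00962; f = 0.03831
h_f = f(L/D)V²/2g = 53.98 m
Total head H = z + h_f = 46.0 + 53.98 = 99.98 m
P_hyd = ρgQH = 1025·9.81·0.00532·99.98 = 5.348 kW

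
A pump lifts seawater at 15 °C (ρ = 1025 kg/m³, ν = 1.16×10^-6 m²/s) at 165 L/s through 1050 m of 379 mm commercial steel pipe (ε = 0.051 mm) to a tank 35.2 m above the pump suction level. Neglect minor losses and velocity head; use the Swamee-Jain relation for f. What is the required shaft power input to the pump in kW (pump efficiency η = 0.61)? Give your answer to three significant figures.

V = 4Q/(πD²) = 1.463 m/s; Re = 4.78×10^5; ε/D = 1.35×10^-4; f = 0.01493
h_f = f(L/D)V²/2g = 4.508 m
Total head H = z + h_f = 35.2 + 4.508 = 39.71 m
P_hyd = ρgQH = 1025·9.81·0.165·39.71 = 65.88 kW
P_shaft = P_hyd/η = 65.88/0.61 = 108.0 kW

P_shaft ≈ 108 kW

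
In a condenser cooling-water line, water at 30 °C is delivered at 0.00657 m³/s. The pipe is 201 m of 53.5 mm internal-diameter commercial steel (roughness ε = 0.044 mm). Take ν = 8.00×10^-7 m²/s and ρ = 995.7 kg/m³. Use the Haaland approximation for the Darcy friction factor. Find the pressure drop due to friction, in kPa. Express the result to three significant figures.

V = 4Q/(πD²) = 4·0.00657/(π·0.0535²) = 2.923 m/s
Re = VD/ν = 2.923·0.0535/8.00×10^-7 = 1.95×10^5 → turbulent
ε/D = 0.044/53.5 = 8.22×10^-4
Haaland: f = 0.02020
h_f = f(L/D)V²/(2g) = 0.02020·(201/0.0535)·2.923²/(2·9.81) = 33.04 m
Δp = ρg·h_f = 995.7·9.81·33.04 = 322.8 kPa

Δp ≈ 323 kPa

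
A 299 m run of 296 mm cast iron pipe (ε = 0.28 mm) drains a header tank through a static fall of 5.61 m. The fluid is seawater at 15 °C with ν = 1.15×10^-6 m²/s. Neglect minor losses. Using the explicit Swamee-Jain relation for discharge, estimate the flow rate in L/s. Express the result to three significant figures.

Swamee-Jain (Type II): Q = -0.965·√(gD⁵h_f/L)·ln[ε/(3.7D) + √(3.17ν²L/(gD³h_f))]
√(gD⁵h_f/L) = √(9.81·0.296⁵·5.61/299) = 0.02045
ε/(3.7D) = 2.56×10^-4; √(3.17ν²L/(gD³h_f)) = 2.96×10^-5
Q = -0.965·0.02045·ln(2.853×10^-4) = 0.1611 m³/s
Check: V = 2.34 m/s, Re = 6.02×10^5, f = 0.02001, h_f = 5.64 m ≈ 5.61 m ✓

Q ≈ 161 L/s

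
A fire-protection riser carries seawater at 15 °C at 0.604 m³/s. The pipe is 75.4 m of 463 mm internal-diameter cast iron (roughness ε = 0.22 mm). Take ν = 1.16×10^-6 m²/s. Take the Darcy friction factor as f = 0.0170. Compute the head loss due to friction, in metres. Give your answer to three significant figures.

h_f ≈ 1.82 m

V = 4Q/(πD²) = 4·0.604/(π·0.463²) = 3.587 m/s
h_f = f(L/D)V²/(2g) = 0.01700·(75.4/0.463)·3.587²/(2·9.81) = 1.816 m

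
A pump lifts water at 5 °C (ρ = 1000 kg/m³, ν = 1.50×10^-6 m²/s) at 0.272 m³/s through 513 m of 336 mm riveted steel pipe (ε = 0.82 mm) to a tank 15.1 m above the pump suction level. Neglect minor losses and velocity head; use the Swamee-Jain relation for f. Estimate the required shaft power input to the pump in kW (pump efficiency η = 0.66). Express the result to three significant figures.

V = 4Q/(πD²) = 3.068 m/s; Re = 6.87×10^5; ε/D = 0.00244; f = 0.02503
h_f = f(L/D)V²/2g = 18.33 m
Total head H = z + h_f = 15.1 + 18.33 = 33.43 m
P_hyd = ρgQH = 1000·9.81·0.272·33.43 = 89.21 kW
P_shaft = P_hyd/η = 89.21/0.66 = 135.2 kW

P_shaft ≈ 135 kW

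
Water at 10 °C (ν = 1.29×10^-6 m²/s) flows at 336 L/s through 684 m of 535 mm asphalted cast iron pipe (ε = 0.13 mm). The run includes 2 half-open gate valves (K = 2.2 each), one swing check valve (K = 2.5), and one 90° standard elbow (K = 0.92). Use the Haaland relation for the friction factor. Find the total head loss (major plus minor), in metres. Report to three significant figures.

V = 4Q/(πD²) = 1.495 m/s; V²/2g = 0.1139 m
Re = 6.20×10^5, ε/D = 2.43×10^-4 → f = 0.01545 (Haaland)
Major: h_f = f(L/D)·V²/2g = 0.01545·1279·0.1139 = 2.249 m
Minor: ΣK = 7.82; h_m = ΣK·V²/2g = 0.8904 m
Total H_L = 2.249 + 0.8904 = 3.139 m

H_L ≈ 3.14 m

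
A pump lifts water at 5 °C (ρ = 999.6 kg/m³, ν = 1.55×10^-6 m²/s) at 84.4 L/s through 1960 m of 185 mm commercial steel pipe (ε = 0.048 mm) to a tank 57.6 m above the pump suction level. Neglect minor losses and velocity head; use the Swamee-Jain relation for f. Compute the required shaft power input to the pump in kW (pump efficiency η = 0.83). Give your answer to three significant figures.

V = 4Q/(πD²) = 3.140 m/s; Re = 3.75×10^5; ε/D = 2.59×10^-4; f = 0.01642
h_f = f(L/D)V²/2g = 87.42 m
Total head H = z + h_f = 57.6 + 87.42 = 145.0 m
P_hyd = ρgQH = 999.6·9.81·0.0844·145.0 = 120.0 kW
P_shaft = P_hyd/η = 120.0/0.83 = 144.6 kW

P_shaft ≈ 145 kW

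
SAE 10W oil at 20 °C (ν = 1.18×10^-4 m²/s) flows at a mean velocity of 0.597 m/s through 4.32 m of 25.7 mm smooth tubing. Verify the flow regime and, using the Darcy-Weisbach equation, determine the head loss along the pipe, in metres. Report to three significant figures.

h_f ≈ 1.50 m

Re = VD/ν = 0.597·0.02570/1.18×10^-4 = 130 → laminar (Re < 2300)
f = 64/Re = 0.4922
h_f = f(L/D)V²/(2g) = 0.4922·(4.32/0.02570)·0.597²/(2·9.81) = 1.503 m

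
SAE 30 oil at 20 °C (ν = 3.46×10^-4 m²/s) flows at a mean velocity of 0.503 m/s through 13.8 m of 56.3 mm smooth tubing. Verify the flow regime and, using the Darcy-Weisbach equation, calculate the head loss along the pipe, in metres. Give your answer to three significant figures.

Re = VD/ν = 0.503·0.05630/3.46×10^-4 = 81.8 → laminar (Re < 2300)
f = 64/Re = 0.7820
h_f = f(L/D)V²/(2g) = 0.7820·(13.8/0.05630)·0.503²/(2·9.81) = 2.472 m

h_f ≈ 2.47 m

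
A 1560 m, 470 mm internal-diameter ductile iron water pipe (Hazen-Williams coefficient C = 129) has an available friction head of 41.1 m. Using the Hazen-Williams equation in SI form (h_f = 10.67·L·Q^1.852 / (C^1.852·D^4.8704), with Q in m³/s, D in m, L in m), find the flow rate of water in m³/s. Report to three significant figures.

Q ≈ 0.692 m³/s

Rearranging: Q = [h_f·C^1.852·D^4.8704 / (10.67·L)]^(1/1.852)
Q = [41.1·129^1.852·0.470^4.8704 / (10.67·1560)]^0.540 = 0.6924 m³/s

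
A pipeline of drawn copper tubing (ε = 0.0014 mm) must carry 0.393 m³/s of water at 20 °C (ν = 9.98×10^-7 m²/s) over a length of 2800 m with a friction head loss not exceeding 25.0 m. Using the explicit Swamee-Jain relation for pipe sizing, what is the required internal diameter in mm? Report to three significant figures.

Swamee-Jain (Type III): D = 0.66·[ε^1.25·(LQ²/(gh_f))^4.75 + ν·Q^9.4·(L/(gh_f))^5.2]^0.04
LQ²/(gh_f) = 1.763; L/(gh_f) = 11.42
Term 1 = ε^1.25·(…)^4.75 = 7.12×10^-7; Term 2 = ν·Q^9.4·(…)^5.2 = 4.85×10^-5
D = 0.66·(7.12×10^-7 + 4.85×10^-5)^0.04 = 0.4438 m = 444 mm
Check: V = 2.54 m/s, Re = 1.13×10^6, f = 0.01146, h_f = 23.8 m ≈ 25.0 m ✓

D ≈ 444 mm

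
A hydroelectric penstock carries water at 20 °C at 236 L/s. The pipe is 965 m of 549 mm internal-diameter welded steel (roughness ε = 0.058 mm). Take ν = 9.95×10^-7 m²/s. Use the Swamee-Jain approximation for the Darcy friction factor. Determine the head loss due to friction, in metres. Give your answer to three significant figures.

h_f ≈ 1.28 m

V = 4Q/(πD²) = 4·0.236/(π·0.549²) = 0.9970 m/s
Re = VD/ν = 0.9970·0.549/9.95×10^-7 = 5.50×10^5 → turbulent
ε/D = 0.058/549 = 1.06×10^-4
Swamee-Jain: f = 0.01438
h_f = f(L/D)V²/(2g) = 0.01438·(965/0.549)·0.9970²/(2·9.81) = 1.281 m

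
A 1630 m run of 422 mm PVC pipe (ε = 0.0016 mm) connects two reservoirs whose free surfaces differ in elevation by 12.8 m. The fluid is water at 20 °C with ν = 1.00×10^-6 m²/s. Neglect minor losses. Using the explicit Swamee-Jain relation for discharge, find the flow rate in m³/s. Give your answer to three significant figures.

Q ≈ 0.329 m³/s

Swamee-Jain (Type II): Q = -0.965·√(gD⁵h_f/L)·ln[ε/(3.7D) + √(3.17ν²L/(gD³h_f))]
√(gD⁵h_f/L) = √(9.81·0.422⁵·12.8/1630) = 0.03211
ε/(3.7D) = 1.02×10^-6; √(3.17ν²L/(gD³h_f)) = 2.34×10^-5
Q = -0.965·0.03211·ln(2.442×10^-5) = 0.3291 m³/s
Check: V = 2.35 m/s, Re = 9.93×10^5, f = 0.01172, h_f = 12.8 m ≈ 12.8 m ✓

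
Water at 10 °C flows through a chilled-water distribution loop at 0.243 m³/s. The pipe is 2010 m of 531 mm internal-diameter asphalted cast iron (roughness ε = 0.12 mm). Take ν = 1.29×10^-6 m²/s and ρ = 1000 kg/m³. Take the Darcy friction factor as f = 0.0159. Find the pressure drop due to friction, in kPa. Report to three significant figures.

V = 4Q/(πD²) = 4·0.243/(π·0.531²) = 1.097 m/s
h_f = f(L/D)V²/(2g) = 0.01590·(2010/0.531)·1.097²/(2·9.81) = 3.694 m
Δp = ρg·h_f = 1000·9.81·3.694 = 36.23 kPa

Δp ≈ 36.2 kPa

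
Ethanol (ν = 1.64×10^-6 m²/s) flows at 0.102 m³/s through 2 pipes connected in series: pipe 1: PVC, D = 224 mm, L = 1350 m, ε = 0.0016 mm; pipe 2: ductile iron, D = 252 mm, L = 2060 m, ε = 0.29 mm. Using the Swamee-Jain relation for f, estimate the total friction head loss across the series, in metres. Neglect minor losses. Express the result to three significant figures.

Pipe 1: V = 2.588 m/s, Re = 3.54×10^5, ε/D = 7.14×10^-6, f = 0.01403, h_1 = f(L/D)V²/2g = 28.88 m
Pipe 2: V = 2.045 m/s, Re = 3.14×10^5, ε/D = 0.00115, f = 0.02131, h_2 = f(L/D)V²/2g = 37.14 m
Series → Q common, losses add: H = Σh = 66.02 m

H ≈ 66.0 m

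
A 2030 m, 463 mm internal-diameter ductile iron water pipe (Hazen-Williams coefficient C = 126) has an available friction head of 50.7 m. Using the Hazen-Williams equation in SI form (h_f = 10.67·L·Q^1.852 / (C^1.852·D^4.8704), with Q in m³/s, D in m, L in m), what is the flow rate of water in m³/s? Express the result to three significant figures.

Q ≈ 0.632 m³/s

Rearranging: Q = [h_f·C^1.852·D^4.8704 / (10.67·L)]^(1/1.852)
Q = [50.7·126^1.852·0.463^4.8704 / (10.67·2030)]^0.540 = 0.6316 m³/s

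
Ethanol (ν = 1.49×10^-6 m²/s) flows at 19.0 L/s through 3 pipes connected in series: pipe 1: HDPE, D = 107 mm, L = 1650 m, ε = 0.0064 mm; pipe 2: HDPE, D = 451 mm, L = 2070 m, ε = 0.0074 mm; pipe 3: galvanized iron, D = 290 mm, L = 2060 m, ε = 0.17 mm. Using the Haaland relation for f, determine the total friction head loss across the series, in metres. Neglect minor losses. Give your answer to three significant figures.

Pipe 1: V = 2.113 m/s, Re = 1.52×10^5, ε/D = 5.98×10^-5, f = 0.01670, h_1 = f(L/D)V²/2g = 58.61 m
Pipe 2: V = 0.1189 m/s, Re = 3.60×10^4, ε/D = 1.64×10^-5, f = 0.02236, h_2 = f(L/D)V²/2g = 0.07401 m
Pipe 3: V = 0.2877 m/s, Re = 5.60×10^4, ε/D = 5.86×10^-4, f = 0.02212, h_3 = f(L/D)V²/2g = 0.6625 m
Series → Q common, losses add: H = Σh = 59.35 m

H ≈ 59.3 m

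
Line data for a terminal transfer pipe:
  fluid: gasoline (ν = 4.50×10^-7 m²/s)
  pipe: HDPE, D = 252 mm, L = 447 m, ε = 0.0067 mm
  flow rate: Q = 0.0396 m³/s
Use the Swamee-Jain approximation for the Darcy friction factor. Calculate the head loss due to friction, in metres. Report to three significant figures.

V = 4Q/(πD²) = 4·0.0396/(π·0.252²) = 0.7940 m/s
Re = VD/ν = 0.7940·0.252/4.50×10^-7 = 4.45×10^5 → turbulent
ε/D = 0.0067/252 = 2.66×10^-5
Swamee-Jain: f = 0.01376
h_f = f(L/D)V²/(2g) = 0.01376·(447/0.252)·0.7940²/(2·9.81) = 0.7840 m

h_f ≈ 0.784 m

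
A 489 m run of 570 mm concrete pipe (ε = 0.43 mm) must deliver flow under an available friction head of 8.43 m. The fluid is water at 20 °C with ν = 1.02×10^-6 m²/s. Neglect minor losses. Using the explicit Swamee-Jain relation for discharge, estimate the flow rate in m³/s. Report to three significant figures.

Swamee-Jain (Type II): Q = -0.965·√(gD⁵h_f/L)·ln[ε/(3.7D) + √(3.17ν²L/(gD³h_f))]
√(gD⁵h_f/L) = √(9.81·0.570⁵·8.43/489) = 0.1009
ε/(3.7D) = 2.04×10^-4; √(3.17ν²L/(gD³h_f)) = 1.03×10^-5
Q = -0.965·0.1009·ln(2.141×10^-4) = 0.8224 m³/s
Check: V = 3.22 m/s, Re = 1.80×10^6, f = 0.01863, h_f = 8.46 m ≈ 8.43 m ✓

Q ≈ 0.822 m³/s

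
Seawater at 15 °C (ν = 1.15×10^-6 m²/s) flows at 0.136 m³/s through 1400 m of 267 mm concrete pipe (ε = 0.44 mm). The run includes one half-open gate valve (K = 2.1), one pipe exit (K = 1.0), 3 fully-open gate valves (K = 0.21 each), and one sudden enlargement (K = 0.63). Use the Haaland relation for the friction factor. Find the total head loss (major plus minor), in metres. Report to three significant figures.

V = 4Q/(πD²) = 2.429 m/s; V²/2g = 0.3007 m
Re = 5.64×10^5, ε/D = 0.00165 → f = 0.02263 (Haaland)
Major: h_f = f(L/D)·V²/2g = 0.02263·5243·0.3007 = 35.69 m
Minor: ΣK = 4.36; h_m = ΣK·V²/2g = 1.311 m
Total H_L = 35.69 + 1.311 = 37.00 m

H_L ≈ 37.0 m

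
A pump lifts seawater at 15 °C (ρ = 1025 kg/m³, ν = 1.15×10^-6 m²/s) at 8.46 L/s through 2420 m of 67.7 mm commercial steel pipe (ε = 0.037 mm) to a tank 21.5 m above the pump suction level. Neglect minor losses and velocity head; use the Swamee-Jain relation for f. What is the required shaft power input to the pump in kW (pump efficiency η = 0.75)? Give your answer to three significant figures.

V = 4Q/(πD²) = 2.350 m/s; Re = 1.38×10^5; ε/D = 5.47×10^-4; f = 0.01986
h_f = f(L/D)V²/2g = 199.9 m
Total head H = z + h_f = 21.5 + 199.9 = 221.4 m
P_hyd = ρgQH = 1025·9.81·0.00846·221.4 = 18.83 kW
P_shaft = P_hyd/η = 18.83/0.75 = 25.11 kW

P_shaft ≈ 25.1 kW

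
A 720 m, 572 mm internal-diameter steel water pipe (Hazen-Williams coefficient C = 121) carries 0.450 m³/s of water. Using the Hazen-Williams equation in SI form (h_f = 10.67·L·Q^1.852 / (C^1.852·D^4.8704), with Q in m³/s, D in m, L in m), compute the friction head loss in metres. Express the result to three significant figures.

h_f = 10.67·720·0.450^1.852 / (121^1.852·0.572^4.8704) = 3.694 m

h_f ≈ 3.69 m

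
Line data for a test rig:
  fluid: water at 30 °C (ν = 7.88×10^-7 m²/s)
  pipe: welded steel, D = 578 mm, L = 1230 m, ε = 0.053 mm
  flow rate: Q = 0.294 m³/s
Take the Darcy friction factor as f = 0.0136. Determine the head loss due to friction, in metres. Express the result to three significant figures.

V = 4Q/(πD²) = 4·0.294/(π·0.578²) = 1.120 m/s
h_f = f(L/D)V²/(2g) = 0.01360·(1230/0.578)·1.120²/(2·9.81) = 1.852 m

h_f ≈ 1.85 m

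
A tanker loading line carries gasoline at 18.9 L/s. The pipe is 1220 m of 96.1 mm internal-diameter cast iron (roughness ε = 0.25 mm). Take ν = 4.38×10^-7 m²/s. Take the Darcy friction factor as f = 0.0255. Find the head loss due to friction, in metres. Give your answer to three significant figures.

V = 4Q/(πD²) = 4·0.0189/(π·0.0961²) = 2.606 m/s
h_f = f(L/D)V²/(2g) = 0.02550·(1220/0.0961)·2.606²/(2·9.81) = 112.0 m

h_f ≈ 112 m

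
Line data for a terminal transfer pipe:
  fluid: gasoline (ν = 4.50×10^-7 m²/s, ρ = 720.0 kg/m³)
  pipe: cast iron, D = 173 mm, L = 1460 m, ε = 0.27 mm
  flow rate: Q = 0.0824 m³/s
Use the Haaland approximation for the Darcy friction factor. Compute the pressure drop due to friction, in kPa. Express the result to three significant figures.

V = 4Q/(πD²) = 4·0.0824/(π·0.173²) = 3.505 m/s
Re = VD/ν = 3.505·0.173/4.50×10^-7 = 1.35×10^6 → turbulent
ε/D = 0.27/173 = 0.00156
Haaland: f = 0.02214
h_f = f(L/D)V²/(2g) = 0.02214·(1460/0.173)·3.505²/(2·9.81) = 117.0 m
Δp = ρg·h_f = 720.0·9.81·117.0 = 826.5 kPa

Δp ≈ 826 kPa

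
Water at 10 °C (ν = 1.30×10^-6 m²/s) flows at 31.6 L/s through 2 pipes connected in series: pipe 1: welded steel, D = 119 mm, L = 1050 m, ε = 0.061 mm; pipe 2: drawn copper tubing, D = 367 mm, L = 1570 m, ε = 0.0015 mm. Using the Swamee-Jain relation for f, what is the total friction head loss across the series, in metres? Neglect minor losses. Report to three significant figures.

Pipe 1: V = 2.841 m/s, Re = 2.60×10^5, ε/D = 5.13×10^-4, f = 0.01859, h_1 = f(L/D)V²/2g = 67.50 m
Pipe 2: V = 0.2987 m/s, Re = 8.43×10^4, ε/D = 4.09×10^-6, f = 0.01854, h_2 = f(L/D)V²/2g = 0.3607 m
Series → Q common, losses add: H = Σh = 67.86 m

H ≈ 67.9 m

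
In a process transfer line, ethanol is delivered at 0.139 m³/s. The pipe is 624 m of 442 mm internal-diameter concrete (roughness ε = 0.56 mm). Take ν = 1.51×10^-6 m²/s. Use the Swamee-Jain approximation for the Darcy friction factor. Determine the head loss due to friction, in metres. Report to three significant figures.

h_f ≈ 1.29 m

V = 4Q/(πD²) = 4·0.139/(π·0.442²) = 0.9059 m/s
Re = VD/ν = 0.9059·0.442/1.51×10^-6 = 2.65×10^5 → turbulent
ε/D = 0.56/442 = 0.00127
Swamee-Jain: f = 0.02190
h_f = f(L/D)V²/(2g) = 0.02190·(624/0.442)·0.9059²/(2·9.81) = 1.293 m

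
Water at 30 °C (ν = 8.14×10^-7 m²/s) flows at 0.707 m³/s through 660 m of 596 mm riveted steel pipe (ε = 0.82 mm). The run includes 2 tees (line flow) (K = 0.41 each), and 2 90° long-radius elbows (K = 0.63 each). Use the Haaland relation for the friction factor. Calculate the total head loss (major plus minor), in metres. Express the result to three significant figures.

H_L ≈ 8.44 m

V = 4Q/(πD²) = 2.534 m/s; V²/2g = 0.3273 m
Re = 1.86×10^6, ε/D = 0.00138 → f = 0.02141 (Haaland)
Major: h_f = f(L/D)·V²/2g = 0.02141·1107·0.3273 = 7.761 m
Minor: ΣK = 2.08; h_m = ΣK·V²/2g = 0.6808 m
Total H_L = 7.761 + 0.6808 = 8.442 m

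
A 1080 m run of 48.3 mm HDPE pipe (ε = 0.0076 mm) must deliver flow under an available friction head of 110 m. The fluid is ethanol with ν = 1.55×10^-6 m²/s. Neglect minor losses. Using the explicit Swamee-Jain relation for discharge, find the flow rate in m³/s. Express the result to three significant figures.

Q ≈ 0.00401 m³/s

Swamee-Jain (Type II): Q = -0.965·√(gD⁵h_f/L)·ln[ε/(3.7D) + √(3.17ν²L/(gD³h_f))]
√(gD⁵h_f/L) = √(9.81·0.0483⁵·110/1080) = 5.125×10^-4
ε/(3.7D) = 4.25×10^-5; √(3.17ν²L/(gD³h_f)) = 2.60×10^-4
Q = -0.965·5.125×10^-4·ln(3.026×10^-4) = 0.004007 m³/s
Check: V = 2.19 m/s, Re = 6.82×10^4, f = 0.02012, h_f = 110 m ≈ 110 m ✓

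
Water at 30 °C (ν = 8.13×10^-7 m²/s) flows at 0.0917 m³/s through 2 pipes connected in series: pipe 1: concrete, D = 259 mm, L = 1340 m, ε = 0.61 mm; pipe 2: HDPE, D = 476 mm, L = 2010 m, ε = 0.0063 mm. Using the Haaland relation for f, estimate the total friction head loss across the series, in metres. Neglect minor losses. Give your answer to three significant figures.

Pipe 1: V = 1.741 m/s, Re = 5.54×10^5, ε/D = 0.00236, f = 0.02478, h_1 = f(L/D)V²/2g = 19.80 m
Pipe 2: V = 0.5153 m/s, Re = 3.02×10^5, ε/D = 1.32×10^-5, f = 0.01444, h_2 = f(L/D)V²/2g = 0.8250 m
Series → Q common, losses add: H = Σh = 20.62 m

H ≈ 20.6 m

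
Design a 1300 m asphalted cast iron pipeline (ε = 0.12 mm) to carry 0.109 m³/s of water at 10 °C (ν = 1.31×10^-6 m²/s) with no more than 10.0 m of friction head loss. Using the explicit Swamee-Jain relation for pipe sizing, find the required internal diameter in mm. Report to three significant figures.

Swamee-Jain (Type III): D = 0.66·[ε^1.25·(LQ²/(gh_f))^4.75 + ν·Q^9.4·(L/(gh_f))^5.2]^0.04
LQ²/(gh_f) = 0.1574; L/(gh_f) = 13.25
Term 1 = ε^1.25·(…)^4.75 = 1.93×10^-9; Term 2 = ν·Q^9.4·(…)^5.2 = 8.03×10^-10
D = 0.66·(1.93×10^-9 + 8.03×10^-10)^0.04 = 0.2999 m = 300 mm
Check: V = 1.54 m/s, Re = 3.53×10^5, f = 0.01751, h_f = 9.21 m ≈ 10.0 m ✓

D ≈ 300 mm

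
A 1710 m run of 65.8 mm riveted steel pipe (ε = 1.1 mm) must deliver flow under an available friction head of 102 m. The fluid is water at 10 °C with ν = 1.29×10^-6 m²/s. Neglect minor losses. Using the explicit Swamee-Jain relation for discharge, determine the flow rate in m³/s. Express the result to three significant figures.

Swamee-Jain (Type II): Q = -0.965·√(gD⁵h_f/L)·ln[ε/(3.7D) + √(3.17ν²L/(gD³h_f))]
√(gD⁵h_f/L) = √(9.81·0.0658⁵·102/1710) = 8.496×10^-4
ε/(3.7D) = 0.00452; √(3.17ν²L/(gD³h_f)) = 1.78×10^-4
Q = -0.965·8.496×10^-4·ln(0.004696) = 0.004395 m³/s
Check: V = 1.29 m/s, Re = 6.59×10^4, f = 0.04643, h_f = 103 m ≈ 102 m ✓

Q ≈ 0.00440 m³/s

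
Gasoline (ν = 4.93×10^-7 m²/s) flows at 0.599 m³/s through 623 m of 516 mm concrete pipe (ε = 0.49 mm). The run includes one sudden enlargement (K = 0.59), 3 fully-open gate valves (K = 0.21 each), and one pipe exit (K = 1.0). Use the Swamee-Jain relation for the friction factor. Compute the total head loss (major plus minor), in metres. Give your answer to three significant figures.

V = 4Q/(πD²) = 2.864 m/s; V²/2g = 0.4182 m
Re = 3.00×10^6, ε/D = 9.50×10^-4 → f = 0.01954 (Swamee-Jain)
Major: h_f = f(L/D)·V²/2g = 0.01954·1207·0.4182 = 9.868 m
Minor: ΣK = 2.22; h_m = ΣK·V²/2g = 0.9284 m
Total H_L = 9.868 + 0.9284 = 10.80 m

H_L ≈ 10.8 m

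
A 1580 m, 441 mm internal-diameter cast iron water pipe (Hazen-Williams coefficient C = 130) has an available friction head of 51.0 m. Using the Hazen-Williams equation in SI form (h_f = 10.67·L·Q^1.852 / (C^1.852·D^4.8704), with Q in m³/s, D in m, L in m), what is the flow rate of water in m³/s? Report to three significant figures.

Rearranging: Q = [h_f·C^1.852·D^4.8704 / (10.67·L)]^(1/1.852)
Q = [51.0·130^1.852·0.441^4.8704 / (10.67·1580)]^0.540 = 0.6586 m³/s

Q ≈ 0.659 m³/s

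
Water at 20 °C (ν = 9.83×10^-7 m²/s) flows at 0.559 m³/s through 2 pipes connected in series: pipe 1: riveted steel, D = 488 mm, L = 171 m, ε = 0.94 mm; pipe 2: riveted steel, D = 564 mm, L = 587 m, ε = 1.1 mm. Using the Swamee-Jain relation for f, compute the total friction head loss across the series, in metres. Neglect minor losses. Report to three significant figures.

Pipe 1: V = 2.989 m/s, Re = 1.48×10^6, ε/D = 0.00193, f = 0.02338, h_1 = f(L/D)V²/2g = 3.729 m
Pipe 2: V = 2.238 m/s, Re = 1.28×10^6, ε/D = 0.00195, f = 0.02348, h_2 = f(L/D)V²/2g = 6.235 m
Series → Q common, losses add: H = Σh = 9.964 m

H ≈ 9.96 m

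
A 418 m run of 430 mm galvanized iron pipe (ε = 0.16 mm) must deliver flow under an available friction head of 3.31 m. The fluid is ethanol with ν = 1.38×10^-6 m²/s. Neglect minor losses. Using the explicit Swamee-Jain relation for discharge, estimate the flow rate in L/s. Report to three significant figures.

Q ≈ 291 L/s

Swamee-Jain (Type II): Q = -0.965·√(gD⁵h_f/L)·ln[ε/(3.7D) + √(3.17ν²L/(gD³h_f))]
√(gD⁵h_f/L) = √(9.81·0.430⁵·3.31/418) = 0.03379
ε/(3.7D) = 1.01×10^-4; √(3.17ν²L/(gD³h_f)) = 3.13×10^-5
Q = -0.965·0.03379·ln(1.318×10^-4) = 0.2913 m³/s
Check: V = 2.01 m/s, Re = 6.25×10^5, f = 0.01671, h_f = 3.33 m ≈ 3.31 m ✓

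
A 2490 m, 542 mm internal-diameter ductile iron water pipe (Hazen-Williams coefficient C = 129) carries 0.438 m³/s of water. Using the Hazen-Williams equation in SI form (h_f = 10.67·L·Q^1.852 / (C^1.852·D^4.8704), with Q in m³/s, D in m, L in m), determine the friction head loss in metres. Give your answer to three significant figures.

h_f ≈ 14.0 m

h_f = 10.67·2490·0.438^1.852 / (129^1.852·0.542^4.8704) = 14.03 m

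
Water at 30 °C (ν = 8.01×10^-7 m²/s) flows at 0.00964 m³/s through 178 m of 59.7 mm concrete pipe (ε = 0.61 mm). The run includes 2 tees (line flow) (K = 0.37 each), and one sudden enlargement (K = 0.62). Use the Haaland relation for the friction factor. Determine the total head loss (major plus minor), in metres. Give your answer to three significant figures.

H_L ≈ 70.2 m

V = 4Q/(πD²) = 3.444 m/s; V²/2g = 0.6045 m
Re = 2.57×10^5, ε/D = 0.0102 → f = 0.03847 (Haaland)
Major: h_f = f(L/D)·V²/2g = 0.03847·2982·0.6045 = 69.34 m
Minor: ΣK = 1.36; h_m = ΣK·V²/2g = 0.8221 m
Total H_L = 69.34 + 0.8221 = 70.16 m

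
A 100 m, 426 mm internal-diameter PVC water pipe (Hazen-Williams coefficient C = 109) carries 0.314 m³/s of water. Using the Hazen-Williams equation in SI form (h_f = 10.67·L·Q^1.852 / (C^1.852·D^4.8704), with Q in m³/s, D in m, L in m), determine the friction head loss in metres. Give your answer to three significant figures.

h_f = 10.67·100·0.314^1.852 / (109^1.852·0.426^4.8704) = 1.343 m

h_f ≈ 1.34 m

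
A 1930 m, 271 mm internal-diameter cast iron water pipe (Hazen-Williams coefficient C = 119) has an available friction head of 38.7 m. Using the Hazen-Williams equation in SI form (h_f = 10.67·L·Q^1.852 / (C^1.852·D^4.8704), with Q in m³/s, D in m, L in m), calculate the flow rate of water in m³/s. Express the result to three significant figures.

Rearranging: Q = [h_f·C^1.852·D^4.8704 / (10.67·L)]^(1/1.852)
Q = [38.7·119^1.852·0.271^4.8704 / (10.67·1930)]^0.540 = 0.1296 m³/s

Q ≈ 0.130 m³/s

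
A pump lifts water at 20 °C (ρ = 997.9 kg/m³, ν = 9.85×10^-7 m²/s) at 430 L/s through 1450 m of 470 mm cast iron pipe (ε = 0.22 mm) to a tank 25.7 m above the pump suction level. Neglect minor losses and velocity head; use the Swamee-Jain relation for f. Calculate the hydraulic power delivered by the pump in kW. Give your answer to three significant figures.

V = 4Q/(πD²) = 2.478 m/s; Re = 1.18×10^6; ε/D = 4.68×10^-4; f = 0.01700
h_f = f(L/D)V²/2g = 16.42 m
Total head H = z + h_f = 25.7 + 16.42 = 42.12 m
P_hyd = ρgQH = 997.9·9.81·0.430·42.12 = 177.3 kW

P_hyd ≈ 177 kW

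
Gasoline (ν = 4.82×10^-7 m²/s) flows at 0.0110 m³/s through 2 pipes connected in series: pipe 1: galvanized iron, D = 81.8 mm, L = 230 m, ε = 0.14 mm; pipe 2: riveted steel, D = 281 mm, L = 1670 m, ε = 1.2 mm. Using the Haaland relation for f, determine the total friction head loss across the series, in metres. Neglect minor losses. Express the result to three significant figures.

Pipe 1: V = 2.093 m/s, Re = 3.55×10^5, ε/D = 0.00171, f = 0.02303, h_1 = f(L/D)V²/2g = 14.46 m
Pipe 2: V = 0.1774 m/s, Re = 1.03×10^5, ε/D = 0.00427, f = 0.02993, h_2 = f(L/D)V²/2g = 0.2853 m
Series → Q common, losses add: H = Σh = 14.74 m

H ≈ 14.7 m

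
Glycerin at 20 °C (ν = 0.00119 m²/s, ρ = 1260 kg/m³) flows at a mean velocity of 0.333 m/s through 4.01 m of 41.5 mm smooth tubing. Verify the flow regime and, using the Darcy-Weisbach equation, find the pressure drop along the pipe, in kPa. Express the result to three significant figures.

Re = VD/ν = 0.333·0.04150/0.00119 = 11.6 → laminar (Re < 2300)
f = 64/Re = 5.511
h_f = f(L/D)V²/(2g) = 5.511·(4.01/0.04150)·0.333²/(2·9.81) = 3.010 m
Δp = ρg·h_f = 1260·9.81·3.010 = 37.20 kPa

Δp ≈ 37.2 kPa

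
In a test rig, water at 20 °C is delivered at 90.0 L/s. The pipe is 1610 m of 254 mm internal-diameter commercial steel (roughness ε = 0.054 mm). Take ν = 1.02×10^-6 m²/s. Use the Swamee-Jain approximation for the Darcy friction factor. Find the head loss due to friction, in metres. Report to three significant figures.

h_f ≈ 16.1 m

V = 4Q/(πD²) = 4·0.0900/(π·0.254²) = 1.776 m/s
Re = VD/ν = 1.776·0.254/1.02×10^-6 = 4.42×10^5 → turbulent
ε/D = 0.054/254 = 2.13×10^-4
Swamee-Jain: f = 0.01579
h_f = f(L/D)V²/(2g) = 0.01579·(1610/0.254)·1.776²/(2·9.81) = 16.10 m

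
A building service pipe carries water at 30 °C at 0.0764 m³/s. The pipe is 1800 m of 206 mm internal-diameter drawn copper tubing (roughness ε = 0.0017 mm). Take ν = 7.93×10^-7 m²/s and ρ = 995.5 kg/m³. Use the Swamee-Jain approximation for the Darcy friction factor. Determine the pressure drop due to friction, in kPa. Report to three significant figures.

V = 4Q/(πD²) = 4·0.0764/(π·0.206²) = 2.292 m/s
Re = VD/ν = 2.292·0.206/7.93×10^-7 = 5.95×10^5 → turbulent
ε/D = 0.0017/206 = 8.25×10^-6
Swamee-Jain: f = 0.01284
h_f = f(L/D)V²/(2g) = 0.01284·(1800/0.206)·2.292²/(2·9.81) = 30.05 m
Δp = ρg·h_f = 995.5·9.81·30.05 = 293.4 kPa

Δp ≈ 293 kPa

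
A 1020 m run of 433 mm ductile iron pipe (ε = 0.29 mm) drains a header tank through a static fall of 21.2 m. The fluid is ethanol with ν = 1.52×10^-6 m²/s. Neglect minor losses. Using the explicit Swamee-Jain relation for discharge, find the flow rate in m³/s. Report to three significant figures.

Q ≈ 0.457 m³/s

Swamee-Jain (Type II): Q = -0.965·√(gD⁵h_f/L)·ln[ε/(3.7D) + √(3.17ν²L/(gD³h_f))]
√(gD⁵h_f/L) = √(9.81·0.433⁵·21.2/1020) = 0.05571
ε/(3.7D) = 1.81×10^-4; √(3.17ν²L/(gD³h_f)) = 2.10×10^-5
Q = -0.965·0.05571·ln(2.020×10^-4) = 0.4573 m³/s
Check: V = 3.11 m/s, Re = 8.85×10^5, f = 0.01841, h_f = 21.3 m ≈ 21.2 m ✓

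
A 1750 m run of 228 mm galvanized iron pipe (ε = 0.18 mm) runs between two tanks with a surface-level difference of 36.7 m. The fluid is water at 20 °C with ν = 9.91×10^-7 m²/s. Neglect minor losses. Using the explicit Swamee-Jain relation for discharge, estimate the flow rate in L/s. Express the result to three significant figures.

Q ≈ 90.2 L/s

Swamee-Jain (Type II): Q = -0.965·√(gD⁵h_f/L)·ln[ε/(3.7D) + √(3.17ν²L/(gD³h_f))]
√(gD⁵h_f/L) = √(9.81·0.228⁵·36.7/1750) = 0.01126
ε/(3.7D) = 2.13×10^-4; √(3.17ν²L/(gD³h_f)) = 3.57×10^-5
Q = -0.965·0.01126·ln(2.491×10^-4) = 0.09015 m³/s
Check: V = 2.21 m/s, Re = 5.08×10^5, f = 0.01937, h_f = 36.9 m ≈ 36.7 m ✓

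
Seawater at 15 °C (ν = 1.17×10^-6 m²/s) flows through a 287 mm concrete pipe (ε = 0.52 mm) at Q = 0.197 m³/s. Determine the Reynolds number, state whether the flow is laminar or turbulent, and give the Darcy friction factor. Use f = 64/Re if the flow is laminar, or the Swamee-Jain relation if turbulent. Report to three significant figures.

Re ≈ 7.47×10^5; turbulent; f ≈ 0.0232

V = 4Q/(πD²) = 3.045 m/s
Re = VD/ν = 3.045·0.287/1.17×10^-6 = 7.47×10^5
Re > 4000 → turbulent; ε/D = 0.00181
Swamee-Jain: f = 0.02317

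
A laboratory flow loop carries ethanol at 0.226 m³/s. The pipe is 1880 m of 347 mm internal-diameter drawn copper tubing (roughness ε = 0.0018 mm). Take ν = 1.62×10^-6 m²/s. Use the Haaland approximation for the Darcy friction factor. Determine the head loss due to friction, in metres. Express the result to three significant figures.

h_f ≈ 20.6 m

V = 4Q/(πD²) = 4·0.226/(π·0.347²) = 2.390 m/s
Re = VD/ν = 2.390·0.347/1.62×10^-6 = 5.12×10^5 → turbulent
ε/D = 0.0018/347 = 5.19×10^-6
Haaland: f = 0.01307
h_f = f(L/D)V²/(2g) = 0.01307·(1880/0.347)·2.390²/(2·9.81) = 20.61 m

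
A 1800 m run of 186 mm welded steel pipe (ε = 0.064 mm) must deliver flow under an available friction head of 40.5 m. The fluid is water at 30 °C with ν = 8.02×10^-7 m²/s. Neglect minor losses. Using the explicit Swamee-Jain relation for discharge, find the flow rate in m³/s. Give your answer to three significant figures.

Swamee-Jain (Type II): Q = -0.965·√(gD⁵h_f/L)·ln[ε/(3.7D) + √(3.17ν²L/(gD³h_f))]
√(gD⁵h_f/L) = √(9.81·0.186⁵·40.5/1800) = 0.007010
ε/(3.7D) = 9.30×10^-5; √(3.17ν²L/(gD³h_f)) = 3.79×10^-5
Q = -0.965·0.007010·ln(1.309×10^-4) = 0.06048 m³/s
Check: V = 2.23 m/s, Re = 5.16×10^5, f = 0.01668, h_f = 40.8 m ≈ 40.5 m ✓

Q ≈ 0.0605 m³/s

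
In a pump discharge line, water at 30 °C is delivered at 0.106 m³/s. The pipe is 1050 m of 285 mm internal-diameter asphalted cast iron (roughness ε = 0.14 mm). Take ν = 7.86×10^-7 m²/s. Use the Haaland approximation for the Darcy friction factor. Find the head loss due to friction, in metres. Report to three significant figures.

V = 4Q/(πD²) = 4·0.106/(π·0.285²) = 1.662 m/s
Re = VD/ν = 1.662·0.285/7.86×10^-7 = 6.02×10^5 → turbulent
ε/D = 0.14/285 = 4.91×10^-4
Haaland: f = 0.01739
h_f = f(L/D)V²/(2g) = 0.01739·(1050/0.285)·1.662²/(2·9.81) = 9.014 m

h_f ≈ 9.01 m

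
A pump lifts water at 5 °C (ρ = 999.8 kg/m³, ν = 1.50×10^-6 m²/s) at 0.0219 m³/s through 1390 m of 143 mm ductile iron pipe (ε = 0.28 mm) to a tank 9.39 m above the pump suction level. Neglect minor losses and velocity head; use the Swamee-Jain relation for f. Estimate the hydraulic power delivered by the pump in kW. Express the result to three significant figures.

P_hyd ≈ 6.93 kW

V = 4Q/(πD²) = 1.364 m/s; Re = 1.30×10^5; ε/D = 0.00196; f = 0.02484
h_f = f(L/D)V²/2g = 22.88 m
Total head H = z + h_f = 9.39 + 22.88 = 32.27 m
P_hyd = ρgQH = 999.8·9.81·0.0219·32.27 = 6.932 kW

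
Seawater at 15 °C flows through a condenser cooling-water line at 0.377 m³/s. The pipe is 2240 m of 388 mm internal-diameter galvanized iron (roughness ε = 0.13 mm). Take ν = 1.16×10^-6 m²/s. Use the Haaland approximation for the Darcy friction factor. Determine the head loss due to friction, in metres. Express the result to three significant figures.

V = 4Q/(πD²) = 4·0.377/(π·0.388²) = 3.189 m/s
Re = VD/ν = 3.189·0.388/1.16×10^-6 = 1.07×10^6 → turbulent
ε/D = 0.13/388 = 3.35×10^-4
Haaland: f = 0.01588
h_f = f(L/D)V²/(2g) = 0.01588·(2240/0.388)·3.189²/(2·9.81) = 47.50 m

h_f ≈ 47.5 m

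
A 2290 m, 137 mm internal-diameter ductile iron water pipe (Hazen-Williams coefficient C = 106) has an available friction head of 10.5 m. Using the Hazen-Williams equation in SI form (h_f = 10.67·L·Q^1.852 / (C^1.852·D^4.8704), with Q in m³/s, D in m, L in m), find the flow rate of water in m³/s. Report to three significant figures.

Rearranging: Q = [h_f·C^1.852·D^4.8704 / (10.67·L)]^(1/1.852)
Q = [10.5·106^1.852·0.137^4.8704 / (10.67·2290)]^0.540 = 0.008652 m³/s

Q ≈ 0.00865 m³/s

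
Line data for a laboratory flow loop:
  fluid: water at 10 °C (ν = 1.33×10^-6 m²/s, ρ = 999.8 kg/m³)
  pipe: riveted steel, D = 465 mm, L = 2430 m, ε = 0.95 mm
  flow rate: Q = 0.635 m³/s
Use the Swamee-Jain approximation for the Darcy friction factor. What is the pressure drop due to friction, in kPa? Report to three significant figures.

Δp ≈ 868 kPa

V = 4Q/(πD²) = 4·0.635/(π·0.465²) = 3.739 m/s
Re = VD/ν = 3.739·0.465/1.33×10^-6 = 1.31×10^6 → turbulent
ε/D = 0.95/465 = 0.00204
Swamee-Jain: f = 0.02376
h_f = f(L/D)V²/(2g) = 0.02376·(2430/0.465)·3.739²/(2·9.81) = 88.47 m
Δp = ρg·h_f = 999.8·9.81·88.47 = 867.7 kPa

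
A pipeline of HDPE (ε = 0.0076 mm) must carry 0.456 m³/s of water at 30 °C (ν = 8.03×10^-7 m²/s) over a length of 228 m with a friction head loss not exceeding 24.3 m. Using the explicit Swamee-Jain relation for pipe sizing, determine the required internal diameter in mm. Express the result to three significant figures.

D ≈ 282 mm

Swamee-Jain (Type III): D = 0.66·[ε^1.25·(LQ²/(gh_f))^4.75 + ν·Q^9.4·(L/(gh_f))^5.2]^0.04
LQ²/(gh_f) = 0.1989; L/(gh_f) = 0.9564
Term 1 = ε^1.25·(…)^4.75 = 1.86×10^-10; Term 2 = ν·Q^9.4·(…)^5.2 = 3.97×10^-10
D = 0.66·(1.86×10^-10 + 3.97×10^-10)^0.04 = 0.2819 m = 282 mm
Check: V = 7.30 m/s, Re = 2.56×10^6, f = 0.01100, h_f = 24.2 m ≈ 24.3 m ✓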